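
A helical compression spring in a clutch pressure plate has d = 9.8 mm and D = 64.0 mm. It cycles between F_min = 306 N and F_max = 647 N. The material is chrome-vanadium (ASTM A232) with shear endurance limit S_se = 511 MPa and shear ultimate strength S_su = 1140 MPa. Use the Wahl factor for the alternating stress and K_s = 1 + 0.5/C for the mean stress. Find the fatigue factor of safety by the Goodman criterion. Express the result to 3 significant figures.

6.71

C = D/d = 64.0/9.8 = 6.5306; K_W = (4C−1)/(4C−4)+0.615/C = 1.2298; K_s = 1+0.5/C = 1.0766
F_a = (F_max−F_min)/2 = 170.5 N; F_m = (F_max+F_min)/2 = 476.5 N
τ_a = K_W·8F_aD/(πd³) = 1.2298 × 29.523 = 36.307 MPa
τ_m = K_s·8F_mD/(πd³) = 1.0766 × 82.51 = 88.827 MPa
Goodman: 1/n_f = τ_a/S_se + τ_m/S_su = 36.307/511 + 88.827/1140 = 0.07105 + 0.07792 = 0.14897
n_f = 1/0.14897 = 6.713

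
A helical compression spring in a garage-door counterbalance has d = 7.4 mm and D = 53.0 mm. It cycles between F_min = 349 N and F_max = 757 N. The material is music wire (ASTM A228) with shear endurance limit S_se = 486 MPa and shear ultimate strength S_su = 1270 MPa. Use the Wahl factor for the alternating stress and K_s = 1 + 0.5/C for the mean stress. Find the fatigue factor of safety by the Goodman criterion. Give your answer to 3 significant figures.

3.09

C = D/d = 53.0/7.4 = 7.1622; K_W = (4C−1)/(4C−4)+0.615/C = 1.2076; K_s = 1+0.5/C = 1.0698
F_a = (F_max−F_min)/2 = 204 N; F_m = (F_max+F_min)/2 = 553 N
τ_a = K_W·8F_aD/(πd³) = 1.2076 × 67.944 = 82.048 MPa
τ_m = K_s·8F_mD/(πd³) = 1.0698 × 184.18 = 197.04 MPa
Goodman: 1/n_f = τ_a/S_se + τ_m/S_su = 82.048/486 + 197.04/1270 = 0.16882 + 0.15515 = 0.32397
n_f = 1/0.32397 = 3.087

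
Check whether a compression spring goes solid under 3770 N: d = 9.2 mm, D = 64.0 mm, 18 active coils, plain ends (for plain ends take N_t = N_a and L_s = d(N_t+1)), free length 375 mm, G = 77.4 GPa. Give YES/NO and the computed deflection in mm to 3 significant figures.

YES, δ = 257 mm

k = Gd⁴/(8D³N_a) = (77.4×10³)(9.2⁴)/(8·64.0³·18) = 14.689 N/mm
N_t = 18; L_s = 9.2·19 = 174.8 mm; δ_solid = L₀ − L_s = 375 − 174.8 = 200.2 mm
δ = F/k = 3770/14.689 = 256.66 mm
δ ≥ δ_solid → spring goes solid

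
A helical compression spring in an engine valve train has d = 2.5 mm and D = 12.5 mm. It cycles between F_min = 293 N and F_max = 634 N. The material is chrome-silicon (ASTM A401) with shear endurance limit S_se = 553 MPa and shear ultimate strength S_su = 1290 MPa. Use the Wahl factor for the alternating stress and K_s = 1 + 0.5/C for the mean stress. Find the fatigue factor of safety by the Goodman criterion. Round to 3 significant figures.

0.614

C = D/d = 12.5/2.5 = 5.0000; K_W = (4C−1)/(4C−4)+0.615/C = 1.3105; K_s = 1+0.5/C = 1.1000
F_a = (F_max−F_min)/2 = 170.5 N; F_m = (F_max+F_min)/2 = 463.5 N
τ_a = K_W·8F_aD/(πd³) = 1.3105 × 347.34 = 455.19 MPa
τ_m = K_s·8F_mD/(πd³) = 1.1000 × 944.23 = 1038.7 MPa
Goodman: 1/n_f = τ_a/S_se + τ_m/S_su = 455.19/553 + 1038.7/1290 = 0.82313 + 0.80516 = 1.6283
n_f = 1/1.6283 = 0.6141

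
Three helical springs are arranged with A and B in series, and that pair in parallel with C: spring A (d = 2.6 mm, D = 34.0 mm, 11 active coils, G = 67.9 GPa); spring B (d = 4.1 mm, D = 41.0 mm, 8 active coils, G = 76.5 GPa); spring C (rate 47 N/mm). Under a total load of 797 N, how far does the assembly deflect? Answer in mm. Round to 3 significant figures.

16.7 mm

k_A = Gd⁴/(8D³N_a) = (67.9×10³)(2.6⁴)/(8·34.0³·11) = 0.89711 N/mm
k_B = Gd⁴/(8D³N_a) = (76.5×10³)(4.1⁴)/(8·41.0³·8) = 4.9008 N/mm
Springs A,B series: k_AB = 1/(1/0.89711+1/4.9008) = 0.7583 N/mm; parallel with C: k_eq = 0.7583+47 = 47.758 N/mm
δ = F/k_eq = 797/47.758 = 16.688 mm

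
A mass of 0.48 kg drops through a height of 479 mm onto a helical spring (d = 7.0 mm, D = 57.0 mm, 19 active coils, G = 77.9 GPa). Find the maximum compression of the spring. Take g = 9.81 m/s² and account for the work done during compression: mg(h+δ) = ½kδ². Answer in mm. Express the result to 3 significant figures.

26.8 mm

k = Gd⁴/(8D³N_a) = (77.9×10³)(7.0⁴)/(8·57.0³·19) = 6.6445 N/mm
W = mg = 0.48 × 9.81 = 4.7088 N
½kδ² − Wδ − Wh = 0 → δ = (W + √(W² + 2kWh))/k
δ = (4.7088 + √(22.173 + 29973.5))/6.6445 = (4.7088 + 173.19)/6.6445 = 26.774 mm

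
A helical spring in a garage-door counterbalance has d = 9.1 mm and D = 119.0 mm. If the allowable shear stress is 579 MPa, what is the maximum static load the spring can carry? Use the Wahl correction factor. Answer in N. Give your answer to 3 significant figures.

1300 N

C = D/d = 119.0/9.1 = 13.0769
K_W = (4C−1)/(4C−4) + 0.615/C = 51.308/48.308 + 0.0470 = 1.1091
τ_max = K·8FD/(πd³) → F_max = τ_allow·πd³/(8DK)
F_max = 579·π·9.1³/(8·119.0·1.1091) = 1.3707e+06/1055.9 = 1298.2 N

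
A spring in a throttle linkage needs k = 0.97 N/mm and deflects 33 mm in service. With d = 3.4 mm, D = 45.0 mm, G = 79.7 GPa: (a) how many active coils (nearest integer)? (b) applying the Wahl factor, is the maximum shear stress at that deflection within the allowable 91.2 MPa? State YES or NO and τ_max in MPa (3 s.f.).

N_a = Gd⁴/(8D³k) = (79.7×10³)(3.4⁴)/(8·45.0³·0.97) = 15.06 → N_a = 15
Actual rate k = Gd⁴/(8D³·15) = 0.97399 N/mm
Working load F = kδ = 0.97399·33 = 32.142 N
C = 45.0/3.4 = 13.2353; K_W = (4C−1)/(4C−4)+0.615/C = 1.1078
τ_max = K_W·8FD/(πd³) = 1.1078·93.71 = 103.81 MPa
τ_max > 91.2 MPa → exceeds allowable

(a) 15 coils; (b) NO, τ_max = 104 MPa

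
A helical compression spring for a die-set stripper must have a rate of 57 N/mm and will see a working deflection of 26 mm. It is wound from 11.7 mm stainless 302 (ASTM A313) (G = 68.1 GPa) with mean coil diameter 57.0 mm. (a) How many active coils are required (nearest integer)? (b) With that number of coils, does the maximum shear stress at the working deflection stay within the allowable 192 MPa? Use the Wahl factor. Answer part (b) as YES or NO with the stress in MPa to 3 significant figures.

N_a = Gd⁴/(8D³k) = (68.1×10³)(11.7⁴)/(8·57.0³·57) = 15.11 → N_a = 15
Actual rate k = Gd⁴/(8D³·15) = 57.423 N/mm
Working load F = kδ = 57.423·26 = 1493 N
C = 57.0/11.7 = 4.8718; K_W = (4C−1)/(4C−4)+0.615/C = 1.3199
τ_max = K_W·8FD/(πd³) = 1.3199·135.31 = 178.6 MPa
τ_max ≤ 192 MPa → acceptable

(a) 15 coils; (b) YES, τ_max = 179 MPa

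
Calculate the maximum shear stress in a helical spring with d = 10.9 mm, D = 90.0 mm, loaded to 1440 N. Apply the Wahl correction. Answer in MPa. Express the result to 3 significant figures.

Spring index C = D/d = 90.0/10.9 = 8.2569
K_W = (4C−1)/(4C−4) + 0.615/C = 32.028/29.028 + 0.0745 = 1.1778
τ₀ = 8FD/(πd³) = 8·1440·90.0/(π·10.9³) = 1.0368e+06/4068.5 = 254.84 MPa
τ_max = K·τ₀ = 1.1778 × 254.84 = 300.16 MPa

300 MPa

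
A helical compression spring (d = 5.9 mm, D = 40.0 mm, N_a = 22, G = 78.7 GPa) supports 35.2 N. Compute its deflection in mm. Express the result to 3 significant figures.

4.16 mm

k = Gd⁴/(8D³N_a) = (78.7×10³)(5.9⁴)/(8·40.0³·22) = 8.4662 N/mm
δ = F/k = 35.2 / 8.4662 = 4.1577 mm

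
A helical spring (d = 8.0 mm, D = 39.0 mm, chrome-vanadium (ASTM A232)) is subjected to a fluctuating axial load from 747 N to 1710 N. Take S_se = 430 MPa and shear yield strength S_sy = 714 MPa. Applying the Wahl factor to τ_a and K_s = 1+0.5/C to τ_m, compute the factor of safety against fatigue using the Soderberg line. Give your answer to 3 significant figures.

C = D/d = 39.0/8.0 = 4.8750; K_W = (4C−1)/(4C−4)+0.615/C = 1.3197; K_s = 1+0.5/C = 1.1026
F_a = (F_max−F_min)/2 = 481.5 N; F_m = (F_max+F_min)/2 = 1228.5 N
τ_a = K_W·8F_aD/(πd³) = 1.3197 × 93.397 = 123.26 MPa
τ_m = K_s·8F_mD/(πd³) = 1.1026 × 238.29 = 262.73 MPa
Soderberg: 1/n_f = τ_a/S_se + τ_m/S_sy = 123.26/430 + 262.73/714 = 0.28664 + 0.36797 = 0.65461
n_f = 1/0.65461 = 1.528

1.53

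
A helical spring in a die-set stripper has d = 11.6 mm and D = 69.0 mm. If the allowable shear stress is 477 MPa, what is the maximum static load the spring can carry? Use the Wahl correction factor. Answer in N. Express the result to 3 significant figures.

3380 N

C = D/d = 69.0/11.6 = 5.9483
K_W = (4C−1)/(4C−4) + 0.615/C = 22.793/19.793 + 0.1034 = 1.2550
τ_max = K·8FD/(πd³) → F_max = τ_allow·πd³/(8DK)
F_max = 477·π·11.6³/(8·69.0·1.2550) = 2.3391e+06/692.74 = 3376.6 N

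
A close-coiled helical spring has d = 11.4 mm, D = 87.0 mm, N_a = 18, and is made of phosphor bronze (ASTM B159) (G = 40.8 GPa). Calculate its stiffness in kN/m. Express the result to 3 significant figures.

k = Gd⁴/(8D³N_a) = (40.8×10³ × 11.4⁴) / (8 × 87.0³ × 18)
  = 6.89096e+08 / 9.48244e+07 = 7.2671 N/mm

7.27 kN/m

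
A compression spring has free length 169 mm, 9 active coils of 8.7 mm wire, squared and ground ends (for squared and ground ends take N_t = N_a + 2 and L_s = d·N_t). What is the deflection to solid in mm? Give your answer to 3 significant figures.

N_t = 11; L_s = 8.7·11 = 95.7 mm
δ_solid = L₀ − L_s = 169 − 95.7 = 73.3 mm

73.3 mm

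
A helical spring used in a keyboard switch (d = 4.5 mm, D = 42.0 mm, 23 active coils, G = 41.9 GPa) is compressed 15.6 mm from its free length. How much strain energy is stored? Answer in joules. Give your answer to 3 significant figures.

0.153 J

k = Gd⁴/(8D³N_a) = (41.9×10³)(4.5⁴)/(8·42.0³·23) = 1.2604 N/mm
U = ½kδ² = 0.5 × 1.2604 × 15.6² = 153.36 N·mm = 0.15336 J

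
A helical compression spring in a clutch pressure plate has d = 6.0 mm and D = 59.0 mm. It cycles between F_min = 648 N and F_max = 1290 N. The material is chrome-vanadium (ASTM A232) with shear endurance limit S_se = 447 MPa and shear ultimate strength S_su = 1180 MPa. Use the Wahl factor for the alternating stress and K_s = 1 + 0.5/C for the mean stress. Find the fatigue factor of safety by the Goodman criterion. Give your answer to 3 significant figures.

C = D/d = 59.0/6.0 = 9.8333; K_W = (4C−1)/(4C−4)+0.615/C = 1.1474; K_s = 1+0.5/C = 1.0508
F_a = (F_max−F_min)/2 = 321 N; F_m = (F_max+F_min)/2 = 969 N
τ_a = K_W·8F_aD/(πd³) = 1.1474 × 223.28 = 256.2 MPa
τ_m = K_s·8F_mD/(πd³) = 1.0508 × 674 = 708.27 MPa
Goodman: 1/n_f = τ_a/S_se + τ_m/S_su = 256.2/447 + 708.27/1180 = 0.57315 + 0.60023 = 1.1734
n_f = 1/1.1734 = 0.8522

0.852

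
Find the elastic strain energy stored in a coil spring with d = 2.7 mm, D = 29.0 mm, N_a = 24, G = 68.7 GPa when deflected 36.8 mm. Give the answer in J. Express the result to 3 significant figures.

k = Gd⁴/(8D³N_a) = (68.7×10³)(2.7⁴)/(8·29.0³·24) = 0.77968 N/mm
U = ½kδ² = 0.5 × 0.77968 × 36.8² = 527.94 N·mm = 0.52794 J

0.528 J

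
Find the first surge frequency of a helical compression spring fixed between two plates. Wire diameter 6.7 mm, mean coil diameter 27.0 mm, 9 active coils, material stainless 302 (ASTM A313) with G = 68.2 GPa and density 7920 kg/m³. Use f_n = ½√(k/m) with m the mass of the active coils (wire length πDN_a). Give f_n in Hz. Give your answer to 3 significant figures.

337 Hz

k = Gd⁴/(8D³N_a) = (68.2×10³)(6.7⁴)/(8·27.0³·9) = 96.975 N/mm = 96975 N/m
Wire length L = πDN_a = π·27.0·9 = 763.41 mm
m = ρ·(πd²/4)·L = 7920 × 35.257×10⁻⁶ m² × 0.76341 m = 0.21317 kg
f_n = ½√(k/m) = 0.5·√(96975/0.21317) = 0.5·√(4.5492e+05) = 337.24 Hz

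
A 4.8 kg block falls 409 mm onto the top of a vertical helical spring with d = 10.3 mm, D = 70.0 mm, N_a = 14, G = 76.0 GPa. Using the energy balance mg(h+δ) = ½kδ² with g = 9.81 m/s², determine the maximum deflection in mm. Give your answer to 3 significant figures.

k = Gd⁴/(8D³N_a) = (76.0×10³)(10.3⁴)/(8·70.0³·14) = 22.266 N/mm
W = mg = 4.8 × 9.81 = 47.088 N
½kδ² − Wδ − Wh = 0 → δ = (W + √(W² + 2kWh))/k
δ = (47.088 + √(2217.3 + 857658))/22.266 = (47.088 + 927.29)/22.266 = 43.76 mm

43.8 mm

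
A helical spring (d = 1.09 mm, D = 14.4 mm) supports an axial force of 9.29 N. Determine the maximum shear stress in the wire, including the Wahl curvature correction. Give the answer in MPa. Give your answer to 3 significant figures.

291 MPa

Spring index C = D/d = 14.4/1.09 = 13.2110
K_W = (4C−1)/(4C−4) + 0.615/C = 51.844/48.844 + 0.0466 = 1.1080
τ₀ = 8FD/(πd³) = 8·9.29·14.4/(π·1.09³) = 1070.21/4.0685 = 263.05 MPa
τ_max = K·τ₀ = 1.1080 × 263.05 = 291.45 MPa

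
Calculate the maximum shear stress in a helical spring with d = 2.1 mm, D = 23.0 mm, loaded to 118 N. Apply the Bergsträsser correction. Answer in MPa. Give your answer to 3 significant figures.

Spring index C = D/d = 23.0/2.1 = 10.9524
K_B = (4C+2)/(4C−3) = 45.810/40.810 = 1.1225
τ₀ = 8FD/(πd³) = 8·118·23.0/(π·2.1³) = 21712/29.094 = 746.26 MPa
τ_max = K·τ₀ = 1.1225 × 746.26 = 837.7 MPa

838 MPa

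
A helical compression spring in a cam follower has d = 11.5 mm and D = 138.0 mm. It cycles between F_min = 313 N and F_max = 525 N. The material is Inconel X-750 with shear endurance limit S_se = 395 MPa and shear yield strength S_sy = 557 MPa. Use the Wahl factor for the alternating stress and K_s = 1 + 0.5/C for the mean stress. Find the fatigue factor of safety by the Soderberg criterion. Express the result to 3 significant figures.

3.99

C = D/d = 138.0/11.5 = 12.0000; K_W = (4C−1)/(4C−4)+0.615/C = 1.1194; K_s = 1+0.5/C = 1.0417
F_a = (F_max−F_min)/2 = 106 N; F_m = (F_max+F_min)/2 = 419 N
τ_a = K_W·8F_aD/(πd³) = 1.1194 × 24.492 = 27.418 MPa
τ_m = K_s·8F_mD/(πd³) = 1.0417 × 96.814 = 100.85 MPa
Soderberg: 1/n_f = τ_a/S_se + τ_m/S_sy = 27.418/395 + 100.85/557 = 0.06941 + 0.18106 = 0.25047
n_f = 1/0.25047 = 3.993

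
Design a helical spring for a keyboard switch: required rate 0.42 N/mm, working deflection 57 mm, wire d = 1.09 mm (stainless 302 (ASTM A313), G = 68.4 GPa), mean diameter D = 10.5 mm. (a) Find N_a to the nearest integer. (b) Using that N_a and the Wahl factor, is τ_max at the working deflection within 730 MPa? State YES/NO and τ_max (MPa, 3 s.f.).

(a) 25 coils; (b) YES, τ_max = 565 MPa

N_a = Gd⁴/(8D³k) = (68.4×10³)(1.09⁴)/(8·10.5³·0.42) = 24.82 → N_a = 25
Actual rate k = Gd⁴/(8D³·25) = 0.41703 N/mm
Working load F = kδ = 0.41703·57 = 23.771 N
C = 10.5/1.09 = 9.6330; K_W = (4C−1)/(4C−4)+0.615/C = 1.1507
τ_max = K_W·8FD/(πd³) = 1.1507·490.78 = 564.75 MPa
τ_max ≤ 730 MPa → acceptable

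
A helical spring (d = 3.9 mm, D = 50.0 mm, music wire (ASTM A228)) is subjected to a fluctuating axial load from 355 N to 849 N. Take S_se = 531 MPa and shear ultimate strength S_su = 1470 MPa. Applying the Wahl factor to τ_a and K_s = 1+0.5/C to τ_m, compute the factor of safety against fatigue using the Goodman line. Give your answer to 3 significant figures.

C = D/d = 50.0/3.9 = 12.8205; K_W = (4C−1)/(4C−4)+0.615/C = 1.1114; K_s = 1+0.5/C = 1.0390
F_a = (F_max−F_min)/2 = 247 N; F_m = (F_max+F_min)/2 = 602 N
τ_a = K_W·8F_aD/(πd³) = 1.1114 × 530.17 = 589.24 MPa
τ_m = K_s·8F_mD/(πd³) = 1.0390 × 1292.1 = 1342.5 MPa
Goodman: 1/n_f = τ_a/S_se + τ_m/S_su = 589.24/531 + 1342.5/1470 = 1.10968 + 0.91329 = 2.023
n_f = 1/2.023 = 0.4943

0.494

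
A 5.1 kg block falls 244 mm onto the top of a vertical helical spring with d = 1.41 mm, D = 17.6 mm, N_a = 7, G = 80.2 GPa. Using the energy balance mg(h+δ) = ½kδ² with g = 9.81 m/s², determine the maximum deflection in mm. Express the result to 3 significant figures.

209 mm

k = Gd⁴/(8D³N_a) = (80.2×10³)(1.41⁴)/(8·17.6³·7) = 1.0383 N/mm
W = mg = 5.1 × 9.81 = 50.031 N
½kδ² − Wδ − Wh = 0 → δ = (W + √(W² + 2kWh))/k
δ = (50.031 + √(2503.1 + 25350.3))/1.0383 = (50.031 + 166.89)/1.0383 = 208.92 mm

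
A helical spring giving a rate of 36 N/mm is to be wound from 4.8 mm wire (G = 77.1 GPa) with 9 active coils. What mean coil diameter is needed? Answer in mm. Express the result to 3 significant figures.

25.1 mm

D = (Gd⁴/(8N_a·k))^(1/3) = (77.1×10³·4.8⁴/(8·9·36))^(1/3)
  = (15790.1)^(1/3) = 25.0877 mm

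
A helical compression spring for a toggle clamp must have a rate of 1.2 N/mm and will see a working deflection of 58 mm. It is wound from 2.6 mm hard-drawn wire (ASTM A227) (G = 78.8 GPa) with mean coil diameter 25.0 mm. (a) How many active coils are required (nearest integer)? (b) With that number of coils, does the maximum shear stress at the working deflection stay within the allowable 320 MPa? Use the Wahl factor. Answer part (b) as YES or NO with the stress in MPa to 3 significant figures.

(a) 24 coils; (b) YES, τ_max = 290 MPa

N_a = Gd⁴/(8D³k) = (78.8×10³)(2.6⁴)/(8·25.0³·1.2) = 24.01 → N_a = 24
Actual rate k = Gd⁴/(8D³·24) = 1.2003 N/mm
Working load F = kδ = 1.2003·58 = 69.619 N
C = 25.0/2.6 = 9.6154; K_W = (4C−1)/(4C−4)+0.615/C = 1.1510
τ_max = K_W·8FD/(πd³) = 1.1510·252.17 = 290.25 MPa
τ_max ≤ 320 MPa → acceptable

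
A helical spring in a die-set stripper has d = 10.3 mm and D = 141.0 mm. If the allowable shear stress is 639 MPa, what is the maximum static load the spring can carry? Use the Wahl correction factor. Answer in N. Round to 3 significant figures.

1760 N

C = D/d = 141.0/10.3 = 13.6893
K_W = (4C−1)/(4C−4) + 0.615/C = 53.757/50.757 + 0.0449 = 1.1040
τ_max = K·8FD/(πd³) → F_max = τ_allow·πd³/(8DK)
F_max = 639·π·10.3³/(8·141.0·1.1040) = 2.1936e+06/1245.3 = 1761.5 N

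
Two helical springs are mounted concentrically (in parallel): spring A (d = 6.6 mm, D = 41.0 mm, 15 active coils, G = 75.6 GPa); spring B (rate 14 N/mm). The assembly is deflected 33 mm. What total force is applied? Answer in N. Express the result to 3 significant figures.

k_A = Gd⁴/(8D³N_a) = (75.6×10³)(6.6⁴)/(8·41.0³·15) = 17.345 N/mm
Parallel: k_eq = 17.345 + 14 = 31.345 N/mm
F = k_eq·δ = 31.345·33 = 1034.4 N

1030 N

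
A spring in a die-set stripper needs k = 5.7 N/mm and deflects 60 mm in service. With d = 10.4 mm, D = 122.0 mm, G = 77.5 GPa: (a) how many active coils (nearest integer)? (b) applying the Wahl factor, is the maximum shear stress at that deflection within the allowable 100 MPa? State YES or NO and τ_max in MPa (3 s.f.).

N_a = Gd⁴/(8D³k) = (77.5×10³)(10.4⁴)/(8·122.0³·5.7) = 10.95 → N_a = 11
Actual rate k = Gd⁴/(8D³·11) = 5.6738 N/mm
Working load F = kδ = 5.6738·60 = 340.43 N
C = 122.0/10.4 = 11.7308; K_W = (4C−1)/(4C−4)+0.615/C = 1.1223
τ_max = K_W·8FD/(πd³) = 1.1223·94.021 = 105.52 MPa
τ_max > 100 MPa → exceeds allowable

(a) 11 coils; (b) NO, τ_max = 106 MPa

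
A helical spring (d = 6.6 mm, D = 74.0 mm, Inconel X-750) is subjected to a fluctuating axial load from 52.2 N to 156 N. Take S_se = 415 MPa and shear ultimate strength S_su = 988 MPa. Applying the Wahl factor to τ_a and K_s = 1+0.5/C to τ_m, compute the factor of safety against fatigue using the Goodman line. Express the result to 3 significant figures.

6.07

C = D/d = 74.0/6.6 = 11.2121; K_W = (4C−1)/(4C−4)+0.615/C = 1.1283; K_s = 1+0.5/C = 1.0446
F_a = (F_max−F_min)/2 = 51.9 N; F_m = (F_max+F_min)/2 = 104.1 N
τ_a = K_W·8F_aD/(πd³) = 1.1283 × 34.018 = 38.382 MPa
τ_m = K_s·8F_mD/(πd³) = 1.0446 × 68.232 = 71.275 MPa
Goodman: 1/n_f = τ_a/S_se + τ_m/S_su = 38.382/415 + 71.275/988 = 0.09249 + 0.07214 = 0.16463
n_f = 1/0.16463 = 6.074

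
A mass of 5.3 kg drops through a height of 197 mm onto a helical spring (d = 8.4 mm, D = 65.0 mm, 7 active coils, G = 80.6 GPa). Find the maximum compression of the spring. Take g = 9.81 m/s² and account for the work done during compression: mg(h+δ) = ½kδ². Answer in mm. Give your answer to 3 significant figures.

k = Gd⁴/(8D³N_a) = (80.6×10³)(8.4⁴)/(8·65.0³·7) = 26.093 N/mm
W = mg = 5.3 × 9.81 = 51.993 N
½kδ² − Wδ − Wh = 0 → δ = (W + √(W² + 2kWh))/k
δ = (51.993 + √(2703.3 + 534522))/26.093 = (51.993 + 732.96)/26.093 = 30.083 mm

30.1 mm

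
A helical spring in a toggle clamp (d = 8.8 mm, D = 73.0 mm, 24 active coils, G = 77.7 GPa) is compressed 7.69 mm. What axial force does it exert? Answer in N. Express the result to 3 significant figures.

k = Gd⁴/(8D³N_a) = (77.7×10³)(8.8⁴)/(8·73.0³·24) = 6.2385 N/mm
F = k·δ = 6.2385 × 7.69 = 47.974 N

48.0 N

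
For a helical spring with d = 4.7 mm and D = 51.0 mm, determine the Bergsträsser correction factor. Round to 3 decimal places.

C = D/d = 51.0/4.7 = 10.8511
K_B = (4C+2)/(4C−3) = 45.404/40.404 = 1.1237

1.124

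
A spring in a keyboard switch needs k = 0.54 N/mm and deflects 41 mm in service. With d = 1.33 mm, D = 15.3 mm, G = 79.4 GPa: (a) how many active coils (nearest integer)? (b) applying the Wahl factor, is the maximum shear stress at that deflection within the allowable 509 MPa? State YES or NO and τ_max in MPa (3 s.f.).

(a) 16 coils; (b) YES, τ_max = 414 MPa

N_a = Gd⁴/(8D³k) = (79.4×10³)(1.33⁴)/(8·15.3³·0.54) = 16.06 → N_a = 16
Actual rate k = Gd⁴/(8D³·16) = 0.54193 N/mm
Working load F = kδ = 0.54193·41 = 22.219 N
C = 15.3/1.33 = 11.5038; K_W = (4C−1)/(4C−4)+0.615/C = 1.1249
τ_max = K_W·8FD/(πd³) = 1.1249·367.96 = 413.91 MPa
τ_max ≤ 509 MPa → acceptable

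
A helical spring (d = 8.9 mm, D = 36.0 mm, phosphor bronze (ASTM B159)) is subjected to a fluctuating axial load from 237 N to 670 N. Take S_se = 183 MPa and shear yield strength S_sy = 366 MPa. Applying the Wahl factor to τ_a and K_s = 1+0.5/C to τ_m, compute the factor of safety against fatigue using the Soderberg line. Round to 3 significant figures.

2.52

C = D/d = 36.0/8.9 = 4.0449; K_W = (4C−1)/(4C−4)+0.615/C = 1.3984; K_s = 1+0.5/C = 1.1236
F_a = (F_max−F_min)/2 = 216.5 N; F_m = (F_max+F_min)/2 = 453.5 N
τ_a = K_W·8F_aD/(πd³) = 1.3984 × 28.153 = 39.368 MPa
τ_m = K_s·8F_mD/(πd³) = 1.1236 × 58.973 = 66.262 MPa
Soderberg: 1/n_f = τ_a/S_se + τ_m/S_sy = 39.368/183 + 66.262/366 = 0.21513 + 0.18104 = 0.39617
n_f = 1/0.39617 = 2.524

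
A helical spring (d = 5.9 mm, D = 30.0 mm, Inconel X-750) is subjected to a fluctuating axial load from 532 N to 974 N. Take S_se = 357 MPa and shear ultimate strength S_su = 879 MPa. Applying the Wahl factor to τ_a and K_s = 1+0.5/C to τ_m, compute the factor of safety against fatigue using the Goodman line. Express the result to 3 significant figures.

1.54

C = D/d = 30.0/5.9 = 5.0847; K_W = (4C−1)/(4C−4)+0.615/C = 1.3046; K_s = 1+0.5/C = 1.0983
F_a = (F_max−F_min)/2 = 221 N; F_m = (F_max+F_min)/2 = 753 N
τ_a = K_W·8F_aD/(πd³) = 1.3046 × 82.205 = 107.24 MPa
τ_m = K_s·8F_mD/(πd³) = 1.0983 × 280.09 = 307.63 MPa
Goodman: 1/n_f = τ_a/S_se + τ_m/S_su = 107.24/357 + 307.63/879 = 0.30040 + 0.34998 = 0.65038
n_f = 1/0.65038 = 1.538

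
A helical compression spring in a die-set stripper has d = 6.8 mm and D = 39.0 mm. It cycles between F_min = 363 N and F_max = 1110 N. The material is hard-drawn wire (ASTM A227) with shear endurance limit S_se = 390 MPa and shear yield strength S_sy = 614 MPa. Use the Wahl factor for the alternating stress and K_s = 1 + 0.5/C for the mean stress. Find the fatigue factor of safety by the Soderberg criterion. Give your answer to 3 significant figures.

1.26

C = D/d = 39.0/6.8 = 5.7353; K_W = (4C−1)/(4C−4)+0.615/C = 1.2656; K_s = 1+0.5/C = 1.0872
F_a = (F_max−F_min)/2 = 373.5 N; F_m = (F_max+F_min)/2 = 736.5 N
τ_a = K_W·8F_aD/(πd³) = 1.2656 × 117.97 = 149.3 MPa
τ_m = K_s·8F_mD/(πd³) = 1.0872 × 232.62 = 252.9 MPa
Soderberg: 1/n_f = τ_a/S_se + τ_m/S_sy = 149.3/390 + 252.9/614 = 0.38283 + 0.41189 = 0.79472
n_f = 1/0.79472 = 1.258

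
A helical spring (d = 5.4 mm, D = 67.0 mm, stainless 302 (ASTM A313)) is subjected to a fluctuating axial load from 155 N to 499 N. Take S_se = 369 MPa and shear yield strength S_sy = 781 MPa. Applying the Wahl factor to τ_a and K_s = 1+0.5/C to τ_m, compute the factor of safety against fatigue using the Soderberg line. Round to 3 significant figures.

0.966

C = D/d = 67.0/5.4 = 12.4074; K_W = (4C−1)/(4C−4)+0.615/C = 1.1153; K_s = 1+0.5/C = 1.0403
F_a = (F_max−F_min)/2 = 172 N; F_m = (F_max+F_min)/2 = 327 N
τ_a = K_W·8F_aD/(πd³) = 1.1153 × 186.36 = 207.85 MPa
τ_m = K_s·8F_mD/(πd³) = 1.0403 × 354.31 = 368.59 MPa
Soderberg: 1/n_f = τ_a/S_se + τ_m/S_sy = 207.85/369 + 368.59/781 = 0.56329 + 0.47194 = 1.0352
n_f = 1/1.0352 = 0.966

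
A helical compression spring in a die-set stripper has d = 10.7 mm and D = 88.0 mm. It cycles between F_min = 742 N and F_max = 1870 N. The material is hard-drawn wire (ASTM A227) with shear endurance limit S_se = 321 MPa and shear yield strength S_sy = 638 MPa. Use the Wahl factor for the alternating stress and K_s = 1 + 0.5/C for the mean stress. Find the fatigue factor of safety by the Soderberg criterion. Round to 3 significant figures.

1.29

C = D/d = 88.0/10.7 = 8.2243; K_W = (4C−1)/(4C−4)+0.615/C = 1.1786; K_s = 1+0.5/C = 1.0608
F_a = (F_max−F_min)/2 = 564 N; F_m = (F_max+F_min)/2 = 1306 N
τ_a = K_W·8F_aD/(πd³) = 1.1786 × 103.17 = 121.59 MPa
τ_m = K_s·8F_mD/(πd³) = 1.0608 × 238.9 = 253.42 MPa
Soderberg: 1/n_f = τ_a/S_se + τ_m/S_sy = 121.59/321 + 253.42/638 = 0.37880 + 0.39721 = 0.77602
n_f = 1/0.77602 = 1.289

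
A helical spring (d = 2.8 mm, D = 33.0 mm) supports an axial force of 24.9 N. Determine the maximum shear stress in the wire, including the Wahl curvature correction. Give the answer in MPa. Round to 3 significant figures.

Spring index C = D/d = 33.0/2.8 = 11.7857
K_W = (4C−1)/(4C−4) + 0.615/C = 46.143/43.143 + 0.0522 = 1.1217
τ₀ = 8FD/(πd³) = 8·24.9·33.0/(π·2.8³) = 6573.6/68.964 = 95.319 MPa
τ_max = K·τ₀ = 1.1217 × 95.319 = 106.92 MPa

107 MPa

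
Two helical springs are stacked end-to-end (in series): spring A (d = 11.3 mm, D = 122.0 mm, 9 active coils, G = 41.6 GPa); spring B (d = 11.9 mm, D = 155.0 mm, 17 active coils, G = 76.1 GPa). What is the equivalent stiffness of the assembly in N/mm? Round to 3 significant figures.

1.91 N/mm

k_A = Gd⁴/(8D³N_a) = (41.6×10³)(11.3⁴)/(8·122.0³·9) = 5.1879 N/mm
k_B = Gd⁴/(8D³N_a) = (76.1×10³)(11.9⁴)/(8·155.0³·17) = 3.0133 N/mm
Series: 1/k_eq = 1/5.1879 + 1/3.0133 = 0.52462; k_eq = 1.9061 N/mm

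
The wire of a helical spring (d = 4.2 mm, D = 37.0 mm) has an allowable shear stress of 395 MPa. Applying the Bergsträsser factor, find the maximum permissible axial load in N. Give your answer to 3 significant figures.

C = D/d = 37.0/4.2 = 8.8095
K_B = (4C+2)/(4C−3) = 37.238/32.238 = 1.1551
τ_max = K·8FD/(πd³) → F_max = τ_allow·πd³/(8DK)
F_max = 395·π·4.2³/(8·37.0·1.1551) = 91938/341.91 = 268.9 N

269 N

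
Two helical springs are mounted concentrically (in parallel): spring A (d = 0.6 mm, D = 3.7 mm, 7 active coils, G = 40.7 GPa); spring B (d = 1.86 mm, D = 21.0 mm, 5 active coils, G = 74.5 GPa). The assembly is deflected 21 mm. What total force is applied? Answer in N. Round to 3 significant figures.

89.6 N

k_A = Gd⁴/(8D³N_a) = (40.7×10³)(0.6⁴)/(8·3.7³·7) = 1.8595 N/mm
k_B = Gd⁴/(8D³N_a) = (74.5×10³)(1.86⁴)/(8·21.0³·5) = 2.4071 N/mm
Parallel: k_eq = 1.8595 + 2.4071 = 4.2666 N/mm
F = k_eq·δ = 4.2666·21 = 89.599 N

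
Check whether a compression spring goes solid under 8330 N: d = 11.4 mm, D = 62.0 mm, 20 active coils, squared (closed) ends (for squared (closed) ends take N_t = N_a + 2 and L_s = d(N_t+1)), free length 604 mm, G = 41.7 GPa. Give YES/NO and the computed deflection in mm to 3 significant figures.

YES, δ = 451 mm

k = Gd⁴/(8D³N_a) = (41.7×10³)(11.4⁴)/(8·62.0³·20) = 18.47 N/mm
N_t = 22; L_s = 11.4·23 = 262.2 mm; δ_solid = L₀ − L_s = 604 − 262.2 = 341.8 mm
δ = F/k = 8330/18.47 = 451.01 mm
δ ≥ δ_solid → spring goes solid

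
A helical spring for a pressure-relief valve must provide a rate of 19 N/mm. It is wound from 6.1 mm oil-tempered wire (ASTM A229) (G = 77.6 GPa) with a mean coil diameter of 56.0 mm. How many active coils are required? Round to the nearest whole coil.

4

N_a = Gd⁴/(8D³k) = (77.6×10³ × 6.1⁴)/(8 × 56.0³ × 19)
    = 1.07444e+08 / 2.66936e+07 = 4.025 → 4 coils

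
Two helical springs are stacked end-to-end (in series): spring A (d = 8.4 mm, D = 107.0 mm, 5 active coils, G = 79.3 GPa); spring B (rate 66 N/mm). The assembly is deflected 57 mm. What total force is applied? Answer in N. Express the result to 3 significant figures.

409 N

k_A = Gd⁴/(8D³N_a) = (79.3×10³)(8.4⁴)/(8·107.0³·5) = 8.0571 N/mm
Series: 1/k_eq = 1/8.0571 + 1/66 = 0.13927; k_eq = 7.1805 N/mm
F = k_eq·δ = 7.1805·57 = 409.29 N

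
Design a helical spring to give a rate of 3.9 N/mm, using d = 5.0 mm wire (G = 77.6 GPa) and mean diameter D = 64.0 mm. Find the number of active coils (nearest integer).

N_a = Gd⁴/(8D³k) = (77.6×10³ × 5.0⁴)/(8 × 64.0³ × 3.9)
    = 4.85e+07 / 8.17889e+06 = 5.93 → 6 coils

6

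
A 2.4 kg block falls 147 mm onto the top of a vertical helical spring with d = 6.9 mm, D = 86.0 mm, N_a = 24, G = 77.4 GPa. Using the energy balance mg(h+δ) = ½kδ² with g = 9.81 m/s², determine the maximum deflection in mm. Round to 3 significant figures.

87.7 mm

k = Gd⁴/(8D³N_a) = (77.4×10³)(6.9⁴)/(8·86.0³·24) = 1.4366 N/mm
W = mg = 2.4 × 9.81 = 23.544 N
½kδ² − Wδ − Wh = 0 → δ = (W + √(W² + 2kWh))/k
δ = (23.544 + √(554.32 + 9944.16))/1.4366 = (23.544 + 102.46)/1.4366 = 87.71 mm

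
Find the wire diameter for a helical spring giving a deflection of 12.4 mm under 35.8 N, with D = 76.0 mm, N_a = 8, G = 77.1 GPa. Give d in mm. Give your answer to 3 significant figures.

Required rate k = F/δ = 35.8/12.4 = 2.8871 N/mm
d = (8D³N_a·k / G)^(1/4) = (8·76.0³·8·2.8871 / (77.1×10³))^0.25
  = (1052)^0.25 = 5.6952 mm

5.70 mm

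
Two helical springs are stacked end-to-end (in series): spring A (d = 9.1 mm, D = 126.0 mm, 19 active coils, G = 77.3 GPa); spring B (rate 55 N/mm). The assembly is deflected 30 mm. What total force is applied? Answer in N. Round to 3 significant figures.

50.7 N

k_A = Gd⁴/(8D³N_a) = (77.3×10³)(9.1⁴)/(8·126.0³·19) = 1.7434 N/mm
Series: 1/k_eq = 1/1.7434 + 1/55 = 0.59178; k_eq = 1.6898 N/mm
F = k_eq·δ = 1.6898·30 = 50.694 N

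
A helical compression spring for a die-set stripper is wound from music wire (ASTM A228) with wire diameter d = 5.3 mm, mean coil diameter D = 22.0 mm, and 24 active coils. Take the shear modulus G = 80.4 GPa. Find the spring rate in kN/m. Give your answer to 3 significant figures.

31.0 kN/m

k = Gd⁴/(8D³N_a) = (80.4×10³ × 5.3⁴) / (8 × 22.0³ × 24)
  = 6.34395e+07 / 2.04442e+06 = 31.031 N/mm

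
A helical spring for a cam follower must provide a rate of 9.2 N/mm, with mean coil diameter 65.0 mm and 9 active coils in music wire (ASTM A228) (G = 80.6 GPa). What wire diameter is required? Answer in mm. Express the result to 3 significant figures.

d = (8D³N_a·k / G)^(1/4) = (8·65.0³·9·9.2 / (80.6×10³))^0.25
  = (2257)^0.25 = 6.8926 mm

6.89 mm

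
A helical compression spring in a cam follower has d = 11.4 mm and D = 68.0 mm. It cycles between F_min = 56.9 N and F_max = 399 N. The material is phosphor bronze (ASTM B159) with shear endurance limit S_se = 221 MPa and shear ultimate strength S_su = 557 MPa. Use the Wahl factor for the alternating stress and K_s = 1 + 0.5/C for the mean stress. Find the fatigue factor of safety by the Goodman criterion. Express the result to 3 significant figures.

6.05

C = D/d = 68.0/11.4 = 5.9649; K_W = (4C−1)/(4C−4)+0.615/C = 1.2542; K_s = 1+0.5/C = 1.0838
F_a = (F_max−F_min)/2 = 171.05 N; F_m = (F_max+F_min)/2 = 227.95 N
τ_a = K_W·8F_aD/(πd³) = 1.2542 × 19.992 = 25.073 MPa
τ_m = K_s·8F_mD/(πd³) = 1.0838 × 26.642 = 28.876 MPa
Goodman: 1/n_f = τ_a/S_se + τ_m/S_su = 25.073/221 + 28.876/557 = 0.11345 + 0.05184 = 0.1653
n_f = 1/0.1653 = 6.05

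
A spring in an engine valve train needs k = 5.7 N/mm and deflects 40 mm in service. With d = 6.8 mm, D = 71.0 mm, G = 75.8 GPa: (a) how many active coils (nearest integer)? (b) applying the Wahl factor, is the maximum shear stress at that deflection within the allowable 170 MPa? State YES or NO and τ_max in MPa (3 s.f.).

N_a = Gd⁴/(8D³k) = (75.8×10³)(6.8⁴)/(8·71.0³·5.7) = 9.93 → N_a = 10
Actual rate k = Gd⁴/(8D³·10) = 5.6603 N/mm
Working load F = kδ = 5.6603·40 = 226.41 N
C = 71.0/6.8 = 10.4412; K_W = (4C−1)/(4C−4)+0.615/C = 1.1383
τ_max = K_W·8FD/(πd³) = 1.1383·130.19 = 148.2 MPa
τ_max ≤ 170 MPa → acceptable

(a) 10 coils; (b) YES, τ_max = 148 MPa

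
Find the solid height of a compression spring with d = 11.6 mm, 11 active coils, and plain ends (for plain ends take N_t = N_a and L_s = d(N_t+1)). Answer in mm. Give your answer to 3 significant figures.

plain ends: N_t = N_a = 11
L_s = d·(N_t+1) = 11.6 × 12 = 139.2 mm

139 mm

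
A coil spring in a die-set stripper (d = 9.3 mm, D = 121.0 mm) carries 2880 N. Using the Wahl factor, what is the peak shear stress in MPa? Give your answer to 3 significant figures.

1220 MPa

Spring index C = D/d = 121.0/9.3 = 13.0108
K_W = (4C−1)/(4C−4) + 0.615/C = 51.043/48.043 + 0.0473 = 1.1097
τ₀ = 8FD/(πd³) = 8·2880·121.0/(π·9.3³) = 2.78784e+06/2527 = 1103.2 MPa
τ_max = K·τ₀ = 1.1097 × 1103.2 = 1224.3 MPa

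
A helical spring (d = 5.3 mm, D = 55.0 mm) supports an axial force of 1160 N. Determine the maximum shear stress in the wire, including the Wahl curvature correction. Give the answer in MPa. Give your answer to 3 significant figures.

1240 MPa

Spring index C = D/d = 55.0/5.3 = 10.3774
K_W = (4C−1)/(4C−4) + 0.615/C = 40.509/37.509 + 0.0593 = 1.1392
τ₀ = 8FD/(πd³) = 8·1160·55.0/(π·5.3³) = 510400/467.71 = 1091.3 MPa
τ_max = K·τ₀ = 1.1392 × 1091.3 = 1243.2 MPa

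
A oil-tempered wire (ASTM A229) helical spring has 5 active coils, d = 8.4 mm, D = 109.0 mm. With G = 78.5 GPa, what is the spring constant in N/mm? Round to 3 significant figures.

k = Gd⁴/(8D³N_a) = (78.5×10³ × 8.4⁴) / (8 × 109.0³ × 5)
  = 3.90829e+08 / 5.18012e+07 = 7.5448 N/mm

7.54 N/mm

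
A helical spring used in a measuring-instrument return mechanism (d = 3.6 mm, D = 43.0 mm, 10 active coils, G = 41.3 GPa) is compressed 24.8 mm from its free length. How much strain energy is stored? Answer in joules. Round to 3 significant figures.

k = Gd⁴/(8D³N_a) = (41.3×10³)(3.6⁴)/(8·43.0³·10) = 1.0906 N/mm
U = ½kδ² = 0.5 × 1.0906 × 24.8² = 335.38 N·mm = 0.33538 J

0.335 J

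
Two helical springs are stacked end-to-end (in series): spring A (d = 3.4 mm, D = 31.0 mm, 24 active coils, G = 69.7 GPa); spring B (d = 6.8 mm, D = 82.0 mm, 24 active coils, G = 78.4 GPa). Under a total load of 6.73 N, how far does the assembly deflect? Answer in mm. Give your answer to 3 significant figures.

8.38 mm

k_A = Gd⁴/(8D³N_a) = (69.7×10³)(3.4⁴)/(8·31.0³·24) = 1.6284 N/mm
k_B = Gd⁴/(8D³N_a) = (78.4×10³)(6.8⁴)/(8·82.0³·24) = 1.5835 N/mm
Series: 1/k_eq = 1/1.6284 + 1/1.5835 = 1.2456; k_eq = 0.80281 N/mm
δ = F/k_eq = 6.73/0.80281 = 8.383 mm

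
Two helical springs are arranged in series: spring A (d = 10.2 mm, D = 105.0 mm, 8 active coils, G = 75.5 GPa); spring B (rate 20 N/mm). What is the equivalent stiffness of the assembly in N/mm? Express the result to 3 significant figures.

7.11 N/mm

k_A = Gd⁴/(8D³N_a) = (75.5×10³)(10.2⁴)/(8·105.0³·8) = 11.031 N/mm
Series: 1/k_eq = 1/11.031 + 1/20 = 0.14066; k_eq = 7.1095 N/mm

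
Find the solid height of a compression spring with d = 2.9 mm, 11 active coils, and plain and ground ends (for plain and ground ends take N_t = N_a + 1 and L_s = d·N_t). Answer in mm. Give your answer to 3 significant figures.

plain and ground ends: N_t = N_a + 1 = 11 + 1 = 12
L_s = d·N_t = 2.9 × 12 = 34.8 mm

34.8 mm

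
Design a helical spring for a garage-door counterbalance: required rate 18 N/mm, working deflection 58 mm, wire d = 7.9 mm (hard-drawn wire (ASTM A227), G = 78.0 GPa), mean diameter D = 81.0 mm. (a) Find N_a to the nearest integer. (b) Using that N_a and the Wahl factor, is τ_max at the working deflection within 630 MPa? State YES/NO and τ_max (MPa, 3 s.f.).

N_a = Gd⁴/(8D³k) = (78.0×10³)(7.9⁴)/(8·81.0³·18) = 3.97 → N_a = 4
Actual rate k = Gd⁴/(8D³·4) = 17.865 N/mm
Working load F = kδ = 17.865·58 = 1036.2 N
C = 81.0/7.9 = 10.2532; K_W = (4C−1)/(4C−4)+0.615/C = 1.1410
τ_max = K_W·8FD/(πd³) = 1.1410·433.48 = 494.62 MPa
τ_max ≤ 630 MPa → acceptable

(a) 4 coils; (b) YES, τ_max = 495 MPa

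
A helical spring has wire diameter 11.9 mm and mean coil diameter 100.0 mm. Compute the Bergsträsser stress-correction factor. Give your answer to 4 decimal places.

C = D/d = 100.0/11.9 = 8.4034
K_B = (4C+2)/(4C−3) = 35.613/30.613 = 1.1633

1.1633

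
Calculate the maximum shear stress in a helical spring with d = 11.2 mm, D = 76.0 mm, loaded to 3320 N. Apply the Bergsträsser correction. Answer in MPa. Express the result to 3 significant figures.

552 MPa

Spring index C = D/d = 76.0/11.2 = 6.7857
K_B = (4C+2)/(4C−3) = 29.143/24.143 = 1.2071
τ₀ = 8FD/(πd³) = 8·3320·76.0/(π·11.2³) = 2.01856e+06/4413.7 = 457.34 MPa
τ_max = K·τ₀ = 1.2071 × 457.34 = 552.05 MPa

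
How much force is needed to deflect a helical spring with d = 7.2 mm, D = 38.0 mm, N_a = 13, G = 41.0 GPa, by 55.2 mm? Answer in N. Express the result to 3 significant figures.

k = Gd⁴/(8D³N_a) = (41.0×10³)(7.2⁴)/(8·38.0³·13) = 19.308 N/mm
F = k·δ = 19.308 × 55.2 = 1065.8 N

1070 N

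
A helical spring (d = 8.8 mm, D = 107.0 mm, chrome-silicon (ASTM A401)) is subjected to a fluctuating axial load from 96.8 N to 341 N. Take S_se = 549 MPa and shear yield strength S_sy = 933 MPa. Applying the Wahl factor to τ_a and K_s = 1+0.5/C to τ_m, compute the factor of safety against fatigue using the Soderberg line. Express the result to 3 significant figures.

5.07

C = D/d = 107.0/8.8 = 12.1591; K_W = (4C−1)/(4C−4)+0.615/C = 1.1178; K_s = 1+0.5/C = 1.0411
F_a = (F_max−F_min)/2 = 122.1 N; F_m = (F_max+F_min)/2 = 218.9 N
τ_a = K_W·8F_aD/(πd³) = 1.1178 × 48.819 = 54.57 MPa
τ_m = K_s·8F_mD/(πd³) = 1.0411 × 87.523 = 91.122 MPa
Soderberg: 1/n_f = τ_a/S_se + τ_m/S_sy = 54.57/549 + 91.122/933 = 0.09940 + 0.09767 = 0.19706
n_f = 1/0.19706 = 5.074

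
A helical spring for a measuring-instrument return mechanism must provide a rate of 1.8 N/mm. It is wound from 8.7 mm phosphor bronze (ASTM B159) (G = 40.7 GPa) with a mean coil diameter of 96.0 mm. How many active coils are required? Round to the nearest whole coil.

18

N_a = Gd⁴/(8D³k) = (40.7×10³ × 8.7⁴)/(8 × 96.0³ × 1.8)
    = 2.33169e+08 / 1.27402e+07 = 18.3 → 18 coils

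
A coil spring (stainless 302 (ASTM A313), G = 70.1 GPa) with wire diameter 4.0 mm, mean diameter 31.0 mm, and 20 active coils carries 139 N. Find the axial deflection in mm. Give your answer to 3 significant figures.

36.9 mm

k = Gd⁴/(8D³N_a) = (70.1×10³)(4.0⁴)/(8·31.0³·20) = 3.7649 N/mm
δ = F/k = 139 / 3.7649 = 36.92 mm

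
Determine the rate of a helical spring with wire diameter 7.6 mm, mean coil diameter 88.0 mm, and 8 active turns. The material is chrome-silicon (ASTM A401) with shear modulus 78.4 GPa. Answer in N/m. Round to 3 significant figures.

k = Gd⁴/(8D³N_a) = (78.4×10³ × 7.6⁴) / (8 × 88.0³ × 8)
  = 2.61559e+08 / 4.36142e+07 = 5.9971 N/mm = 5997.1 N/m

6000 N/m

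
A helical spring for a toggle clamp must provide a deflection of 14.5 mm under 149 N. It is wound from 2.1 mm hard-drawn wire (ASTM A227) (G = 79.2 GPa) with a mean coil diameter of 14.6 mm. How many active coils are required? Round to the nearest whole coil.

Required rate k = F/δ = 149/14.5 = 10.276 N/mm
N_a = Gd⁴/(8D³k) = (79.2×10³ × 2.1⁴)/(8 × 14.6³ × 10.276)
    = 1.54029e+06 / 255839 = 6.021 → 6 coils

6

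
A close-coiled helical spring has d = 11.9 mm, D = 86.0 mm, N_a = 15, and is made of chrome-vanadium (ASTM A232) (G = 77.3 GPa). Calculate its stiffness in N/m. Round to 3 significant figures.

20300 N/m

k = Gd⁴/(8D³N_a) = (77.3×10³ × 11.9⁴) / (8 × 86.0³ × 15)
  = 1.55013e+09 / 7.63267e+07 = 20.309 N/mm = 20309 N/m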